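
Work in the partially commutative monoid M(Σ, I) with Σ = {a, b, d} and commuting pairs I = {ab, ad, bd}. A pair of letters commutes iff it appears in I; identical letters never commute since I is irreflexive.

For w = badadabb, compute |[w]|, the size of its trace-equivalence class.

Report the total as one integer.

560

piece 0:b — minimal
piece 1:a — minimal
piece 2:d — minimal
piece 3:a rests on {1:a}
piece 4:d rests on {2:d}
piece 5:a rests on {3:a}
piece 6:b rests on {0:b}
piece 7:b rests on {6:b}
minimal pieces: {0:b, 1:a, 2:d}
ways to finish when only these pieces remain (= sum over removing one remaining piece with nothing left below it):
  1 left: {4}→1  {5}→1  {7}→1
  2 left: {2,4}→1  {3,5}→1  {4,5}→2  {4,7}→2  {5,7}→2  {6,7}→1
  3 left: {0,6,7}→1  {1,3,5}→1  {2,4,5}→3  {2,4,7}→3  {3,4,5}→3  {3,5,7}→3  {4,5,7}→6  {4,6,7}→3  {5,6,7}→3
  4 left: {0,4,6,7}→4  {0,5,6,7}→4  {1,3,4,5}→4  {1,3,5,7}→4  {2,3,4,5}→6  {2,4,5,7}→12  {2,4,6,7}→6  {3,4,5,7}→12  {3,5,6,7}→6  {4,5,6,7}→12
  5 left: {0,2,4,6,7}→10  {0,3,5,6,7}→10  {0,4,5,6,7}→20  {1,2,3,4,5}→10  {1,3,4,5,7}→20  {1,3,5,6,7}→10  {2,3,4,5,7}→30  {2,4,5,6,7}→30  {3,4,5,6,7}→30
  6 left: {0,1,3,5,6,7}→20  {0,2,4,5,6,7}→60  {0,3,4,5,6,7}→60  {1,2,3,4,5,7}→60  {1,3,4,5,6,7}→60  {2,3,4,5,6,7}→90
  placing 0:b first → 210 extensions
  placing 1:a first → 210 extensions
  placing 2:d first → 140 extensions
total linear extensions = 560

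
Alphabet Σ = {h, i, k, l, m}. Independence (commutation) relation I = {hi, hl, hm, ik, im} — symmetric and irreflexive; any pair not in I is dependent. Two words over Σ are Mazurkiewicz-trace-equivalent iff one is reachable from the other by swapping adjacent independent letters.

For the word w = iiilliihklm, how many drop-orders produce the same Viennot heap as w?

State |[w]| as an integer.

21

0(i) covers ∅
1(i) covers 0:i
2(i) covers 1:i
3(l) covers 2:i
4(l) covers 3:l
5(i) covers 4:l
6(i) covers 5:i
7(h) covers ∅
8(k) covers 4:l, 7:h
9(l) covers 6:i, 8:k
10(m) covers 9:l
floor of heap: 0:i, 7:h
completions by unplaced set U, small U first (add the entries for U minus each lowest piece of U):
  |U|=1: {10}:1
  |U|=2: {9,10}:1
  |U|=3: {6,9,10}:1  {8,9,10}:1
  |U|=4: {5,6,9,10}:1  {6,8,9,10}:2  {7,8,9,10}:1
  |U|=5: {5,6,8,9,10}:3  {6,7,8,9,10}:3
  |U|=6: {4,5,6,8,9,10}:3  {5,6,7,8,9,10}:6
  |U|=7: {3,4,5,6,8,9,10}:3  {4,5,6,7,8,9,10}:9
  |U|=8: {2,3,4,5,6,8,9,10}:3  {3,4,5,6,7,8,9,10}:12
  |U|=9: {1,2,3,4,5,6,8,9,10}:3  {2,3,4,5,6,7,8,9,10}:15
  start at 0(i): 18
  start at 7(h): 3
sum over floor = 21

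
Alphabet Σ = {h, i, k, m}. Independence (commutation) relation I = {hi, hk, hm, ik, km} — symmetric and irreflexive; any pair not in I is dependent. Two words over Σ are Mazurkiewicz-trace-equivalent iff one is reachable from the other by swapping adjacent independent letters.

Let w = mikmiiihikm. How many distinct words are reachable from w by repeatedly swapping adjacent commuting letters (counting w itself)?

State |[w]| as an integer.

495

#0=m has no predecessor
#1=i depends on [0:m]
#2=k has no predecessor
#3=m depends on [1:i]
#4=i depends on [3:m]
#5=i depends on [4:i]
#6=i depends on [5:i]
#7=h has no predecessor
#8=i depends on [6:i]
#9=k depends on [2:k]
#10=m depends on [8:i]
sources: [0:m, 2:k, 7:h]
N(rest) = Σ N(rest − s) over sources s of rest; N(one piece) = 1:
  size 1 → [7]=1  [9]=1  [10]=1
  size 2 → [2,9]=1  [7,9]=2  [7,10]=2  [8,10]=1  [9,10]=2
  size 3 → [2,7,9]=3  [2,9,10]=3  [6,8,10]=1  [7,8,10]=3  [7,9,10]=6  [8,9,10]=3
  size 4 → [2,7,9,10]=12  [2,8,9,10]=6  [5,6,8,10]=1  [6,7,8,10]=4  [6,8,9,10]=4  [7,8,9,10]=12
  size 5 → [2,6,8,9,10]=10  [2,7,8,9,10]=30  [4,5,6,8,10]=1  [5,6,7,8,10]=5  [5,6,8,9,10]=5  [6,7,8,9,10]=20
  size 6 → [2,5,6,8,9,10]=15  [2,6,7,8,9,10]=60  [3,4,5,6,8,10]=1  [4,5,6,7,8,10]=6  [4,5,6,8,9,10]=6  [5,6,7,8,9,10]=30
  size 7 → [1,3,4,5,6,8,10]=1  [2,4,5,6,8,9,10]=21  [2,5,6,7,8,9,10]=105  [3,4,5,6,7,8,10]=7  [3,4,5,6,8,9,10]=7  [4,5,6,7,8,9,10]=42
  size 8 → [0,1,3,4,5,6,8,10]=1  [1,3,4,5,6,7,8,10]=8  [1,3,4,5,6,8,9,10]=8  [2,3,4,5,6,8,9,10]=28  [2,4,5,6,7,8,9,10]=168  [3,4,5,6,7,8,9,10]=56
  size 9 → [0,1,3,4,5,6,7,8,10]=9  [0,1,3,4,5,6,8,9,10]=9  [1,2,3,4,5,6,8,9,10]=36  [1,3,4,5,6,7,8,9,10]=72  [2,3,4,5,6,7,8,9,10]=252
  first=0(m) contributes 360
  first=2(k) contributes 90
  first=7(h) contributes 45
|[w]| = 495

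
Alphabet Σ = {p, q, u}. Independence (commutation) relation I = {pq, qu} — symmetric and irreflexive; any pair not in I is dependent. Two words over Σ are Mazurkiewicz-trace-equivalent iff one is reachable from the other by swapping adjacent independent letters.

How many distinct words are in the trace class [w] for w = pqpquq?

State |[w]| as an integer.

20

0(p) covers ∅
1(q) covers ∅
2(p) covers 0:p
3(q) covers 1:q
4(u) covers 2:p
5(q) covers 3:q
floor of heap: 0:p, 1:q
completions by unplaced set U, small U first (add the entries for U minus each lowest piece of U):
  |U|=1: {4}:1  {5}:1
  |U|=2: {2,4}:1  {3,5}:1  {4,5}:2
  |U|=3: {0,2,4}:1  {1,3,5}:1  {2,4,5}:3  {3,4,5}:3
  |U|=4: {0,2,4,5}:4  {1,3,4,5}:4  {2,3,4,5}:6
  start at 0(p): 10
  start at 1(q): 10
sum over floor = 20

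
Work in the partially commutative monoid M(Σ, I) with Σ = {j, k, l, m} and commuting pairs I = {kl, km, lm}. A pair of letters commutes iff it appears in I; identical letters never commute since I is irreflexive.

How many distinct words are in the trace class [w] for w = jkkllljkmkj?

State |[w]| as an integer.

30

drop 0:j onto floor
drop 1:k onto {0:j}
drop 2:k onto {1:k}
drop 3:l onto {0:j}
drop 4:l onto {3:l}
drop 5:l onto {4:l}
drop 6:j onto {2:k, 5:l}
drop 7:k onto {6:j}
drop 8:m onto {6:j}
drop 9:k onto {7:k}
drop 10:j onto {8:m, 9:k}
ground layer = {0:j}
drop-orders for the pieces not yet dropped (sum over which currently-grounded one goes next):
  1 to go: {10} 1
  2 to go: {8,10} 1  {9,10} 1
  3 to go: {7,9,10} 1  {8,9,10} 2
  4 to go: {7,8,9,10} 3
  5 to go: {6,7,8,9,10} 3
  6 to go: {2,6,7,8,9,10} 3  {5,6,7,8,9,10} 3
  7 to go: {1,2,6,7,8,9,10} 3  {2,5,6,7,8,9,10} 6  {4,5,6,7,8,9,10} 3
  8 to go: {1,2,5,6,7,8,9,10} 9  {2,4,5,6,7,8,9,10} 9  {3,4,5,6,7,8,9,10} 3
  9 to go: {1,2,4,5,6,7,8,9,10} 18  {2,3,4,5,6,7,8,9,10} 12
  if 0:j drops first: 30 orders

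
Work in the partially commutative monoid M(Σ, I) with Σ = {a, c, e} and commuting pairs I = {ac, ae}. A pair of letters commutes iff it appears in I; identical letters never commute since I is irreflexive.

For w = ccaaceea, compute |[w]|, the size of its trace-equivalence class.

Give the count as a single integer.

0(c) covers ∅
1(c) covers 0:c
2(a) covers ∅
3(a) covers 2:a
4(c) covers 1:c
5(e) covers 4:c
6(e) covers 5:e
7(a) covers 3:a
floor of heap: 0:c, 2:a
completions by unplaced set U, small U first (add the entries for U minus each lowest piece of U):
  |U|=1: {6}:1  {7}:1
  |U|=2: {3,7}:1  {5,6}:1  {6,7}:2
  |U|=3: {2,3,7}:1  {3,6,7}:3  {4,5,6}:1  {5,6,7}:3
  |U|=4: {1,4,5,6}:1  {2,3,6,7}:4  {3,5,6,7}:6  {4,5,6,7}:4
  |U|=5: {0,1,4,5,6}:1  {1,4,5,6,7}:5  {2,3,5,6,7}:10  {3,4,5,6,7}:10
  |U|=6: {0,1,4,5,6,7}:6  {1,3,4,5,6,7}:15  {2,3,4,5,6,7}:20
  start at 0(c): 35
  start at 2(a): 21
sum over floor = 56

56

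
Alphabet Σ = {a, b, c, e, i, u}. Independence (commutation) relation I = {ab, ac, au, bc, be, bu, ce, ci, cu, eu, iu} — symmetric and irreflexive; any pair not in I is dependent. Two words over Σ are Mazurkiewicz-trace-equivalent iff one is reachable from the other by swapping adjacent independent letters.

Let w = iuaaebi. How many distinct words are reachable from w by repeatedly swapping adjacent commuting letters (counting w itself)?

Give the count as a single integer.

28

#0=i has no predecessor
#1=u has no predecessor
#2=a depends on [0:i]
#3=a depends on [2:a]
#4=e depends on [3:a]
#5=b depends on [0:i]
#6=i depends on [4:e, 5:b]
sources: [0:i, 1:u]
N(rest) = Σ N(rest − s) over sources s of rest; N(one piece) = 1:
  size 1 → [1]=1  [6]=1
  size 2 → [1,6]=2  [4,6]=1  [5,6]=1
  size 3 → [1,4,6]=3  [1,5,6]=3  [3,4,6]=1  [4,5,6]=2
  size 4 → [1,3,4,6]=4  [1,4,5,6]=8  [2,3,4,6]=1  [3,4,5,6]=3
  size 5 → [1,2,3,4,6]=5  [1,3,4,5,6]=15  [2,3,4,5,6]=4
  first=0(i) contributes 24
  first=1(u) contributes 4
|[w]| = 28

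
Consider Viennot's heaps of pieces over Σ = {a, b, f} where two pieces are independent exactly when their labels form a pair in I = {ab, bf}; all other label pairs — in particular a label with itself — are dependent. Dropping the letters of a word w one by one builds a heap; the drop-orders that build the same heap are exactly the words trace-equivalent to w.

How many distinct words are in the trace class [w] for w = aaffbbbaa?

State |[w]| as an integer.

84

0(a) covers ∅
1(a) covers 0:a
2(f) covers 1:a
3(f) covers 2:f
4(b) covers ∅
5(b) covers 4:b
6(b) covers 5:b
7(a) covers 3:f
8(a) covers 7:a
floor of heap: 0:a, 4:b
completions by unplaced set U, small U first (add the entries for U minus each lowest piece of U):
  |U|=1: {6}:1  {8}:1
  |U|=2: {5,6}:1  {6,8}:2  {7,8}:1
  |U|=3: {3,7,8}:1  {4,5,6}:1  {5,6,8}:3  {6,7,8}:3
  |U|=4: {2,3,7,8}:1  {3,6,7,8}:4  {4,5,6,8}:4  {5,6,7,8}:6
  |U|=5: {1,2,3,7,8}:1  {2,3,6,7,8}:5  {3,5,6,7,8}:10  {4,5,6,7,8}:10
  |U|=6: {0,1,2,3,7,8}:1  {1,2,3,6,7,8}:6  {2,3,5,6,7,8}:15  {3,4,5,6,7,8}:20
  |U|=7: {0,1,2,3,6,7,8}:7  {1,2,3,5,6,7,8}:21  {2,3,4,5,6,7,8}:35
  start at 0(a): 56
  start at 4(b): 28
sum over floor = 84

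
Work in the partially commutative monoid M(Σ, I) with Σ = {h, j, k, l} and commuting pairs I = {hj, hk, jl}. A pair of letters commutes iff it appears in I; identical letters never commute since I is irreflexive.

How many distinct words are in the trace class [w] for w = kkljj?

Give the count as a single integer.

3

piece 0:k — minimal
piece 1:k rests on {0:k}
piece 2:l rests on {1:k}
piece 3:j rests on {1:k}
piece 4:j rests on {3:j}
minimal pieces: {0:k}
ways to finish when only these pieces remain (= sum over removing one remaining piece with nothing left below it):
  1 left: {2}→1  {4}→1
  2 left: {2,4}→2  {3,4}→1
  3 left: {2,3,4}→3
  placing 0:k first → 3 extensions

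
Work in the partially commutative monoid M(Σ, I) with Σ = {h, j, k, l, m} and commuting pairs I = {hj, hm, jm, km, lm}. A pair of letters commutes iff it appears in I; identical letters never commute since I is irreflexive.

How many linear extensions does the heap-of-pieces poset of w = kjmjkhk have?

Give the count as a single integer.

7

#0=k has no predecessor
#1=j depends on [0:k]
#2=m has no predecessor
#3=j depends on [1:j]
#4=k depends on [3:j]
#5=h depends on [4:k]
#6=k depends on [5:h]
sources: [0:k, 2:m]
N(rest) = Σ N(rest − s) over sources s of rest; N(one piece) = 1:
  size 1 → [2]=1  [6]=1
  size 2 → [2,6]=2  [5,6]=1
  size 3 → [2,5,6]=3  [4,5,6]=1
  size 4 → [2,4,5,6]=4  [3,4,5,6]=1
  size 5 → [1,3,4,5,6]=1  [2,3,4,5,6]=5
  first=0(k) contributes 6
  first=2(m) contributes 1
|[w]| = 7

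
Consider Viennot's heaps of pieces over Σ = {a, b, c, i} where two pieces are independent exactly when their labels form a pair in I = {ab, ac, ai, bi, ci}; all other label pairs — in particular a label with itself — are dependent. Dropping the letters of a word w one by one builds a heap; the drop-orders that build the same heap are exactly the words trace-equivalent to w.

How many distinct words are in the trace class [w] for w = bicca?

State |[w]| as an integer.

20

#0=b has no predecessor
#1=i has no predecessor
#2=c depends on [0:b]
#3=c depends on [2:c]
#4=a has no predecessor
sources: [0:b, 1:i, 4:a]
N(rest) = Σ N(rest − s) over sources s of rest; N(one piece) = 1:
  size 1 → [1]=1  [3]=1  [4]=1
  size 2 → [1,3]=2  [1,4]=2  [2,3]=1  [3,4]=2
  size 3 → [0,2,3]=1  [1,2,3]=3  [1,3,4]=6  [2,3,4]=3
  first=0(b) contributes 12
  first=1(i) contributes 4
  first=4(a) contributes 4
|[w]| = 20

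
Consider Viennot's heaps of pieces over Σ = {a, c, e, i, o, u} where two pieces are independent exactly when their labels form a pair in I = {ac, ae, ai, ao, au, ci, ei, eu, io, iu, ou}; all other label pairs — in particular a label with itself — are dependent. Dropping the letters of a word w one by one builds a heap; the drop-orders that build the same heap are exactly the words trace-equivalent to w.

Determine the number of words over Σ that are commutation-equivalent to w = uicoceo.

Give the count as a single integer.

7

#0=u has no predecessor
#1=i has no predecessor
#2=c depends on [0:u]
#3=o depends on [2:c]
#4=c depends on [3:o]
#5=e depends on [4:c]
#6=o depends on [5:e]
sources: [0:u, 1:i]
N(rest) = Σ N(rest − s) over sources s of rest; N(one piece) = 1:
  size 1 → [1]=1  [6]=1
  size 2 → [1,6]=2  [5,6]=1
  size 3 → [1,5,6]=3  [4,5,6]=1
  size 4 → [1,4,5,6]=4  [3,4,5,6]=1
  size 5 → [1,3,4,5,6]=5  [2,3,4,5,6]=1
  first=0(u) contributes 6
  first=1(i) contributes 1
|[w]| = 7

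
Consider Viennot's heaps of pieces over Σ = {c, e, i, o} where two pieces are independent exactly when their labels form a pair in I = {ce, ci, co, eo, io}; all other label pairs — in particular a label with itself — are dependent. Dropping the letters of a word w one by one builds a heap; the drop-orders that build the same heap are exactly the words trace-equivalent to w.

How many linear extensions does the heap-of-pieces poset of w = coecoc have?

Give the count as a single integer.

#0=c has no predecessor
#1=o has no predecessor
#2=e has no predecessor
#3=c depends on [0:c]
#4=o depends on [1:o]
#5=c depends on [3:c]
sources: [0:c, 1:o, 2:e]
N(rest) = Σ N(rest − s) over sources s of rest; N(one piece) = 1:
  size 1 → [2]=1  [4]=1  [5]=1
  size 2 → [1,4]=1  [2,4]=2  [2,5]=2  [3,5]=1  [4,5]=2
  size 3 → [0,3,5]=1  [1,2,4]=3  [1,4,5]=3  [2,3,5]=3  [2,4,5]=6  [3,4,5]=3
  size 4 → [0,2,3,5]=4  [0,3,4,5]=4  [1,2,4,5]=12  [1,3,4,5]=6  [2,3,4,5]=12
  first=0(c) contributes 30
  first=1(o) contributes 20
  first=2(e) contributes 10
|[w]| = 60

60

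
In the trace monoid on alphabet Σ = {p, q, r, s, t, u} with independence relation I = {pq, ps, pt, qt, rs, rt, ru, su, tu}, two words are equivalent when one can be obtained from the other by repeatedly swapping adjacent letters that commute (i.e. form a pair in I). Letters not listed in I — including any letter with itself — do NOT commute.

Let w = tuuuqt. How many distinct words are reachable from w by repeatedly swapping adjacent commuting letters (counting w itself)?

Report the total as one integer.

0(t) covers ∅
1(u) covers ∅
2(u) covers 1:u
3(u) covers 2:u
4(q) covers 3:u
5(t) covers 0:t
floor of heap: 0:t, 1:u
completions by unplaced set U, small U first (add the entries for U minus each lowest piece of U):
  |U|=1: {4}:1  {5}:1
  |U|=2: {0,5}:1  {3,4}:1  {4,5}:2
  |U|=3: {0,4,5}:3  {2,3,4}:1  {3,4,5}:3
  |U|=4: {0,3,4,5}:6  {1,2,3,4}:1  {2,3,4,5}:4
  start at 0(t): 5
  start at 1(u): 10
sum over floor = 15

15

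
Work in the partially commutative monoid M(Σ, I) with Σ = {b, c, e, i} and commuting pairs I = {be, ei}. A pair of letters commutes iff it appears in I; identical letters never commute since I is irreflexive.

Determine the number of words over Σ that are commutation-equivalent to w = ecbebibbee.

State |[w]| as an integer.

56

drop 0:e onto floor
drop 1:c onto {0:e}
drop 2:b onto {1:c}
drop 3:e onto {1:c}
drop 4:b onto {2:b}
drop 5:i onto {4:b}
drop 6:b onto {5:i}
drop 7:b onto {6:b}
drop 8:e onto {3:e}
drop 9:e onto {8:e}
ground layer = {0:e}
drop-orders for the pieces not yet dropped (sum over which currently-grounded one goes next):
  1 to go: {7} 1  {9} 1
  2 to go: {6,7} 1  {7,9} 2  {8,9} 1
  3 to go: {3,8,9} 1  {5,6,7} 1  {6,7,9} 3  {7,8,9} 3
  4 to go: {3,7,8,9} 4  {4,5,6,7} 1  {5,6,7,9} 4  {6,7,8,9} 6
  5 to go: {2,4,5,6,7} 1  {3,6,7,8,9} 10  {4,5,6,7,9} 5  {5,6,7,8,9} 10
  6 to go: {2,4,5,6,7,9} 6  {3,5,6,7,8,9} 20  {4,5,6,7,8,9} 15
  7 to go: {2,4,5,6,7,8,9} 21  {3,4,5,6,7,8,9} 35
  8 to go: {2,3,4,5,6,7,8,9} 56
  if 0:e drops first: 56 orders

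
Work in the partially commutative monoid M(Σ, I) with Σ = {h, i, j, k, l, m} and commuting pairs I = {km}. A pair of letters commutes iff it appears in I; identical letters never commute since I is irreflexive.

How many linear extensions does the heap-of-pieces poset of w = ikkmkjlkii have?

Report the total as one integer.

4

#0=i has no predecessor
#1=k depends on [0:i]
#2=k depends on [1:k]
#3=m depends on [0:i]
#4=k depends on [2:k]
#5=j depends on [3:m, 4:k]
#6=l depends on [5:j]
#7=k depends on [6:l]
#8=i depends on [7:k]
#9=i depends on [8:i]
sources: [0:i]
N(rest) = Σ N(rest − s) over sources s of rest; N(one piece) = 1:
  size 1 → [9]=1
  size 2 → [8,9]=1
  size 3 → [7,8,9]=1
  size 4 → [6,7,8,9]=1
  size 5 → [5,6,7,8,9]=1
  size 6 → [3,5,6,7,8,9]=1  [4,5,6,7,8,9]=1
  size 7 → [2,4,5,6,7,8,9]=1  [3,4,5,6,7,8,9]=2
  size 8 → [1,2,4,5,6,7,8,9]=1  [2,3,4,5,6,7,8,9]=3
  first=0(i) contributes 4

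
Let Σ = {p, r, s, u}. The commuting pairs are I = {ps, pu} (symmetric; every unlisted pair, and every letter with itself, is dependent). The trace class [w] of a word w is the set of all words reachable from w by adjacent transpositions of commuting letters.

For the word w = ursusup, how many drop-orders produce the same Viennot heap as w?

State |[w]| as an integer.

5

#0=u has no predecessor
#1=r depends on [0:u]
#2=s depends on [1:r]
#3=u depends on [2:s]
#4=s depends on [3:u]
#5=u depends on [4:s]
#6=p depends on [1:r]
sources: [0:u]
N(rest) = Σ N(rest − s) over sources s of rest; N(one piece) = 1:
  size 1 → [5]=1  [6]=1
  size 2 → [4,5]=1  [5,6]=2
  size 3 → [3,4,5]=1  [4,5,6]=3
  size 4 → [2,3,4,5]=1  [3,4,5,6]=4
  size 5 → [2,3,4,5,6]=5
  first=0(u) contributes 5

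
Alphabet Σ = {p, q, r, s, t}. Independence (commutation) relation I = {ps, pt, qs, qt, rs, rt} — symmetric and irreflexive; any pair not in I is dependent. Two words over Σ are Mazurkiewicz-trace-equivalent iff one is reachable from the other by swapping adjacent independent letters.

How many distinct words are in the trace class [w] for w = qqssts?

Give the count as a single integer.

drop 0:q onto floor
drop 1:q onto {0:q}
drop 2:s onto floor
drop 3:s onto {2:s}
drop 4:t onto {3:s}
drop 5:s onto {4:t}
ground layer = {0:q, 2:s}
drop-orders for the pieces not yet dropped (sum over which currently-grounded one goes next):
  1 to go: {1} 1  {5} 1
  2 to go: {0,1} 1  {1,5} 2  {4,5} 1
  3 to go: {0,1,5} 3  {1,4,5} 3  {3,4,5} 1
  4 to go: {0,1,4,5} 6  {1,3,4,5} 4  {2,3,4,5} 1
  if 0:q drops first: 5 orders
  if 2:s drops first: 10 orders
heap linearizations: 15

15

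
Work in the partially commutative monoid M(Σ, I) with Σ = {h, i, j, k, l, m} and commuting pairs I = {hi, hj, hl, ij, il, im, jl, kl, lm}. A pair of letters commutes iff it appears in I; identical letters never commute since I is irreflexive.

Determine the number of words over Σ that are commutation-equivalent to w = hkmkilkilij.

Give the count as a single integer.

165

piece 0:h — minimal
piece 1:k rests on {0:h}
piece 2:m rests on {1:k}
piece 3:k rests on {2:m}
piece 4:i rests on {3:k}
piece 5:l — minimal
piece 6:k rests on {4:i}
piece 7:i rests on {6:k}
piece 8:l rests on {5:l}
piece 9:i rests on {7:i}
piece 10:j rests on {6:k}
minimal pieces: {0:h, 5:l}
ways to finish when only these pieces remain (= sum over removing one remaining piece with nothing left below it):
  1 left: {8}→1  {9}→1  {10}→1
  2 left: {5,8}→1  {7,9}→1  {8,9}→2  {8,10}→2  {9,10}→2
  3 left: {5,8,9}→3  {5,8,10}→3  {7,8,9}→3  {7,9,10}→3  {8,9,10}→6
  4 left: {5,7,8,9}→6  {5,8,9,10}→12  {6,7,9,10}→3  {7,8,9,10}→12
  5 left: {4,6,7,9,10}→3  {5,7,8,9,10}→30  {6,7,8,9,10}→15
  6 left: {3,4,6,7,9,10}→3  {4,6,7,8,9,10}→18  {5,6,7,8,9,10}→45
  7 left: {2,3,4,6,7,9,10}→3  {3,4,6,7,8,9,10}→21  {4,5,6,7,8,9,10}→63
  8 left: {1,2,3,4,6,7,9,10}→3  {2,3,4,6,7,8,9,10}→24  {3,4,5,6,7,8,9,10}→84
  9 left: {0,1,2,3,4,6,7,9,10}→3  {1,2,3,4,6,7,8,9,10}→27  {2,3,4,5,6,7,8,9,10}→108
  placing 0:h first → 135 extensions
  placing 5:l first → 30 extensions
total linear extensions = 165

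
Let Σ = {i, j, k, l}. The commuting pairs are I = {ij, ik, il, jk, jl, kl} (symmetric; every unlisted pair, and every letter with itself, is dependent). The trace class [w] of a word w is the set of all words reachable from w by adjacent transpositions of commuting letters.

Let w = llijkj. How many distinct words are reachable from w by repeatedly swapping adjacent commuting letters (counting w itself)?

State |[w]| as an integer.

#0=l has no predecessor
#1=l depends on [0:l]
#2=i has no predecessor
#3=j has no predecessor
#4=k has no predecessor
#5=j depends on [3:j]
sources: [0:l, 2:i, 3:j, 4:k]
N(rest) = Σ N(rest − s) over sources s of rest; N(one piece) = 1:
  size 1 → [1]=1  [2]=1  [4]=1  [5]=1
  size 2 → [0,1]=1  [1,2]=2  [1,4]=2  [1,5]=2  [2,4]=2  [2,5]=2  [3,5]=1  [4,5]=2
  size 3 → [0,1,2]=3  [0,1,4]=3  [0,1,5]=3  [1,2,4]=6  [1,2,5]=6  [1,3,5]=3  [1,4,5]=6  [2,3,5]=3  [2,4,5]=6  [3,4,5]=3
  size 4 → [0,1,2,4]=12  [0,1,2,5]=12  [0,1,3,5]=6  [0,1,4,5]=12  [1,2,3,5]=12  [1,2,4,5]=24  [1,3,4,5]=12  [2,3,4,5]=12
  first=0(l) contributes 60
  first=2(i) contributes 30
  first=3(j) contributes 60
  first=4(k) contributes 30
|[w]| = 180

180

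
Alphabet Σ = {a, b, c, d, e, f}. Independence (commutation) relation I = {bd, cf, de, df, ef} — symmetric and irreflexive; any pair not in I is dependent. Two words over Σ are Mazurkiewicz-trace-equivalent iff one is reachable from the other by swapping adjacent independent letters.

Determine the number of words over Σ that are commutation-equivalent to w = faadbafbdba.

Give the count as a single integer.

drop 0:f onto floor
drop 1:a onto {0:f}
drop 2:a onto {1:a}
drop 3:d onto {2:a}
drop 4:b onto {2:a}
drop 5:a onto {3:d, 4:b}
drop 6:f onto {5:a}
drop 7:b onto {6:f}
drop 8:d onto {5:a}
drop 9:b onto {7:b}
drop 10:a onto {8:d, 9:b}
ground layer = {0:f}
drop-orders for the pieces not yet dropped (sum over which currently-grounded one goes next):
  1 to go: {10} 1
  2 to go: {8,10} 1  {9,10} 1
  3 to go: {7,9,10} 1  {8,9,10} 2
  4 to go: {6,7,9,10} 1  {7,8,9,10} 3
  5 to go: {6,7,8,9,10} 4
  6 to go: {5,6,7,8,9,10} 4
  7 to go: {3,5,6,7,8,9,10} 4  {4,5,6,7,8,9,10} 4
  8 to go: {3,4,5,6,7,8,9,10} 8
  9 to go: {2,3,4,5,6,7,8,9,10} 8
  if 0:f drops first: 8 orders

8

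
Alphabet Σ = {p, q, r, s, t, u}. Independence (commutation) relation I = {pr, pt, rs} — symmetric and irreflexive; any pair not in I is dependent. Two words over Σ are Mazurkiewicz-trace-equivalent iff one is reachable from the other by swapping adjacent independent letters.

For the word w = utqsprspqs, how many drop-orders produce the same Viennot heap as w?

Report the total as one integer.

#0=u has no predecessor
#1=t depends on [0:u]
#2=q depends on [1:t]
#3=s depends on [2:q]
#4=p depends on [3:s]
#5=r depends on [2:q]
#6=s depends on [4:p]
#7=p depends on [6:s]
#8=q depends on [5:r, 7:p]
#9=s depends on [8:q]
sources: [0:u]
N(rest) = Σ N(rest − s) over sources s of rest; N(one piece) = 1:
  size 1 → [9]=1
  size 2 → [8,9]=1
  size 3 → [5,8,9]=1  [7,8,9]=1
  size 4 → [5,7,8,9]=2  [6,7,8,9]=1
  size 5 → [4,6,7,8,9]=1  [5,6,7,8,9]=3
  size 6 → [3,4,6,7,8,9]=1  [4,5,6,7,8,9]=4
  size 7 → [3,4,5,6,7,8,9]=5
  size 8 → [2,3,4,5,6,7,8,9]=5
  first=0(u) contributes 5

5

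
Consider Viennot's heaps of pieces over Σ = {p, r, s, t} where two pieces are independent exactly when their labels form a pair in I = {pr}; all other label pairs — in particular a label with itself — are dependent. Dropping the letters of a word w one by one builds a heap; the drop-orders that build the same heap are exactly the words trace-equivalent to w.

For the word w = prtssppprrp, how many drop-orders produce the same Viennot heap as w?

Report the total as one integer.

drop 0:p onto floor
drop 1:r onto floor
drop 2:t onto {0:p, 1:r}
drop 3:s onto {2:t}
drop 4:s onto {3:s}
drop 5:p onto {4:s}
drop 6:p onto {5:p}
drop 7:p onto {6:p}
drop 8:r onto {4:s}
drop 9:r onto {8:r}
drop 10:p onto {7:p}
ground layer = {0:p, 1:r}
drop-orders for the pieces not yet dropped (sum over which currently-grounded one goes next):
  1 to go: {9} 1  {10} 1
  2 to go: {7,10} 1  {8,9} 1  {9,10} 2
  3 to go: {6,7,10} 1  {7,9,10} 3  {8,9,10} 3
  4 to go: {5,6,7,10} 1  {6,7,9,10} 4  {7,8,9,10} 6
  5 to go: {5,6,7,9,10} 5  {6,7,8,9,10} 10
  6 to go: {5,6,7,8,9,10} 15
  7 to go: {4,5,6,7,8,9,10} 15
  8 to go: {3,4,5,6,7,8,9,10} 15
  9 to go: {2,3,4,5,6,7,8,9,10} 15
  if 0:p drops first: 15 orders
  if 1:r drops first: 15 orders
heap linearizations: 30

30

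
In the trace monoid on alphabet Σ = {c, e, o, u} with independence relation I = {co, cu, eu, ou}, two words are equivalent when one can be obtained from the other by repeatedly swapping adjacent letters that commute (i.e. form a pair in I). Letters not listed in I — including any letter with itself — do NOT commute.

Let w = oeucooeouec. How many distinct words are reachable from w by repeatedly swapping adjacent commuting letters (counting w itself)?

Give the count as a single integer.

0(o) covers ∅
1(e) covers 0:o
2(u) covers ∅
3(c) covers 1:e
4(o) covers 1:e
5(o) covers 4:o
6(e) covers 3:c, 5:o
7(o) covers 6:e
8(u) covers 2:u
9(e) covers 7:o
10(c) covers 9:e
floor of heap: 0:o, 2:u
completions by unplaced set U, small U first (add the entries for U minus each lowest piece of U):
  |U|=1: {8}:1  {10}:1
  |U|=2: {2,8}:1  {8,10}:2  {9,10}:1
  |U|=3: {2,8,10}:3  {7,9,10}:1  {8,9,10}:3
  |U|=4: {2,8,9,10}:6  {6,7,9,10}:1  {7,8,9,10}:4
  |U|=5: {2,7,8,9,10}:10  {3,6,7,9,10}:1  {5,6,7,9,10}:1  {6,7,8,9,10}:5
  |U|=6: {2,6,7,8,9,10}:15  {3,5,6,7,9,10}:2  {3,6,7,8,9,10}:6  {4,5,6,7,9,10}:1  {5,6,7,8,9,10}:6
  |U|=7: {2,3,6,7,8,9,10}:21  {2,5,6,7,8,9,10}:21  {3,4,5,6,7,9,10}:3  {3,5,6,7,8,9,10}:14  {4,5,6,7,8,9,10}:7
  |U|=8: {1,3,4,5,6,7,9,10}:3  {2,3,5,6,7,8,9,10}:56  {2,4,5,6,7,8,9,10}:28  {3,4,5,6,7,8,9,10}:24
  |U|=9: {0,1,3,4,5,6,7,9,10}:3  {1,3,4,5,6,7,8,9,10}:27  {2,3,4,5,6,7,8,9,10}:108
  start at 0(o): 135
  start at 2(u): 30
sum over floor = 165

165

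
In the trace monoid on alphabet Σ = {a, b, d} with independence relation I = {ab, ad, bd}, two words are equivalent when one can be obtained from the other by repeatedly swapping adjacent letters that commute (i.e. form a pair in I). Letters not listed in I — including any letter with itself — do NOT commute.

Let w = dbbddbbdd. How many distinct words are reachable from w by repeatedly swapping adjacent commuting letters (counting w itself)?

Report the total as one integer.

piece 0:d — minimal
piece 1:b — minimal
piece 2:b rests on {1:b}
piece 3:d rests on {0:d}
piece 4:d rests on {3:d}
piece 5:b rests on {2:b}
piece 6:b rests on {5:b}
piece 7:d rests on {4:d}
piece 8:d rests on {7:d}
minimal pieces: {0:d, 1:b}
ways to finish when only these pieces remain (= sum over removing one remaining piece with nothing left below it):
  1 left: {6}→1  {8}→1
  2 left: {5,6}→1  {6,8}→2  {7,8}→1
  3 left: {2,5,6}→1  {4,7,8}→1  {5,6,8}→3  {6,7,8}→3
  4 left: {1,2,5,6}→1  {2,5,6,8}→4  {3,4,7,8}→1  {4,6,7,8}→4  {5,6,7,8}→6
  5 left: {0,3,4,7,8}→1  {1,2,5,6,8}→5  {2,5,6,7,8}→10  {3,4,6,7,8}→5  {4,5,6,7,8}→10
  6 left: {0,3,4,6,7,8}→6  {1,2,5,6,7,8}→15  {2,4,5,6,7,8}→20  {3,4,5,6,7,8}→15
  7 left: {0,3,4,5,6,7,8}→21  {1,2,4,5,6,7,8}→35  {2,3,4,5,6,7,8}→35
  placing 0:d first → 70 extensions
  placing 1:b first → 56 extensions
total linear extensions = 126

126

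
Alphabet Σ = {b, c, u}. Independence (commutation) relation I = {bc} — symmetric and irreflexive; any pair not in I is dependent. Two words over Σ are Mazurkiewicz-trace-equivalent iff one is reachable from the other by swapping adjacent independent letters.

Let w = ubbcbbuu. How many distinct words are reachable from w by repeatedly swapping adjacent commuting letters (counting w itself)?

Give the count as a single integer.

drop 0:u onto floor
drop 1:b onto {0:u}
drop 2:b onto {1:b}
drop 3:c onto {0:u}
drop 4:b onto {2:b}
drop 5:b onto {4:b}
drop 6:u onto {3:c, 5:b}
drop 7:u onto {6:u}
ground layer = {0:u}
drop-orders for the pieces not yet dropped (sum over which currently-grounded one goes next):
  1 to go: {7} 1
  2 to go: {6,7} 1
  3 to go: {3,6,7} 1  {5,6,7} 1
  4 to go: {3,5,6,7} 2  {4,5,6,7} 1
  5 to go: {2,4,5,6,7} 1  {3,4,5,6,7} 3
  6 to go: {1,2,4,5,6,7} 1  {2,3,4,5,6,7} 4
  if 0:u drops first: 5 orders

5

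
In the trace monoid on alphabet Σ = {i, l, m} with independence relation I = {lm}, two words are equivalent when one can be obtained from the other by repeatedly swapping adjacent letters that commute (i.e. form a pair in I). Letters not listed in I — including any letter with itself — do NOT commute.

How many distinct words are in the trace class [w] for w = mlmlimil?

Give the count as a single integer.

0(m) covers ∅
1(l) covers ∅
2(m) covers 0:m
3(l) covers 1:l
4(i) covers 2:m, 3:l
5(m) covers 4:i
6(i) covers 5:m
7(l) covers 6:i
floor of heap: 0:m, 1:l
completions by unplaced set U, small U first (add the entries for U minus each lowest piece of U):
  |U|=1: {7}:1
  |U|=2: {6,7}:1
  |U|=3: {5,6,7}:1
  |U|=4: {4,5,6,7}:1
  |U|=5: {2,4,5,6,7}:1  {3,4,5,6,7}:1
  |U|=6: {0,2,4,5,6,7}:1  {1,3,4,5,6,7}:1  {2,3,4,5,6,7}:2
  start at 0(m): 3
  start at 1(l): 3
sum over floor = 6

6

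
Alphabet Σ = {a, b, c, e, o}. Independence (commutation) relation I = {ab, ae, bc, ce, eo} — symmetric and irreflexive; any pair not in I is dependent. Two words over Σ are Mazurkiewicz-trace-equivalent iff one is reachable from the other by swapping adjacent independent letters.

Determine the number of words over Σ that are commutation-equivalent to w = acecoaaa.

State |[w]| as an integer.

0(a) covers ∅
1(c) covers 0:a
2(e) covers ∅
3(c) covers 1:c
4(o) covers 3:c
5(a) covers 4:o
6(a) covers 5:a
7(a) covers 6:a
floor of heap: 0:a, 2:e
completions by unplaced set U, small U first (add the entries for U minus each lowest piece of U):
  |U|=1: {2}:1  {7}:1
  |U|=2: {2,7}:2  {6,7}:1
  |U|=3: {2,6,7}:3  {5,6,7}:1
  |U|=4: {2,5,6,7}:4  {4,5,6,7}:1
  |U|=5: {2,4,5,6,7}:5  {3,4,5,6,7}:1
  |U|=6: {1,3,4,5,6,7}:1  {2,3,4,5,6,7}:6
  start at 0(a): 7
  start at 2(e): 1
sum over floor = 8

8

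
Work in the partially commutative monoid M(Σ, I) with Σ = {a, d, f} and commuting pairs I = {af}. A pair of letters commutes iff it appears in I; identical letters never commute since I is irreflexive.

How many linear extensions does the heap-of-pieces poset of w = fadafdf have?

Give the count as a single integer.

4

#0=f has no predecessor
#1=a has no predecessor
#2=d depends on [0:f, 1:a]
#3=a depends on [2:d]
#4=f depends on [2:d]
#5=d depends on [3:a, 4:f]
#6=f depends on [5:d]
sources: [0:f, 1:a]
N(rest) = Σ N(rest − s) over sources s of rest; N(one piece) = 1:
  size 1 → [6]=1
  size 2 → [5,6]=1
  size 3 → [3,5,6]=1  [4,5,6]=1
  size 4 → [3,4,5,6]=2
  size 5 → [2,3,4,5,6]=2
  first=0(f) contributes 2
  first=1(a) contributes 2
|[w]| = 4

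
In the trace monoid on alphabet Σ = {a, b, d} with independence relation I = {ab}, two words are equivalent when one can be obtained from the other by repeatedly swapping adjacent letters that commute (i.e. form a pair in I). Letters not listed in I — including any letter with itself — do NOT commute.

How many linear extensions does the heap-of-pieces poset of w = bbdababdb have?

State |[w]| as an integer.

6

#0=b has no predecessor
#1=b depends on [0:b]
#2=d depends on [1:b]
#3=a depends on [2:d]
#4=b depends on [2:d]
#5=a depends on [3:a]
#6=b depends on [4:b]
#7=d depends on [5:a, 6:b]
#8=b depends on [7:d]
sources: [0:b]
N(rest) = Σ N(rest − s) over sources s of rest; N(one piece) = 1:
  size 1 → [8]=1
  size 2 → [7,8]=1
  size 3 → [5,7,8]=1  [6,7,8]=1
  size 4 → [3,5,7,8]=1  [4,6,7,8]=1  [5,6,7,8]=2
  size 5 → [3,5,6,7,8]=3  [4,5,6,7,8]=3
  size 6 → [3,4,5,6,7,8]=6
  size 7 → [2,3,4,5,6,7,8]=6
  first=0(b) contributes 6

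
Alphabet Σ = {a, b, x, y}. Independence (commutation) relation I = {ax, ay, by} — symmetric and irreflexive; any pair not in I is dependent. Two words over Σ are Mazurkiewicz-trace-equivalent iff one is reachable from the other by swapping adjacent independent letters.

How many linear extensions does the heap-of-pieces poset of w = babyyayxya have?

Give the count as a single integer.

186

#0=b has no predecessor
#1=a depends on [0:b]
#2=b depends on [1:a]
#3=y has no predecessor
#4=y depends on [3:y]
#5=a depends on [2:b]
#6=y depends on [4:y]
#7=x depends on [2:b, 6:y]
#8=y depends on [7:x]
#9=a depends on [5:a]
sources: [0:b, 3:y]
N(rest) = Σ N(rest − s) over sources s of rest; N(one piece) = 1:
  size 1 → [8]=1  [9]=1
  size 2 → [5,9]=1  [7,8]=1  [8,9]=2
  size 3 → [5,8,9]=3  [6,7,8]=1  [7,8,9]=3
  size 4 → [4,6,7,8]=1  [5,7,8,9]=6  [6,7,8,9]=4
  size 5 → [2,5,7,8,9]=6  [3,4,6,7,8]=1  [4,6,7,8,9]=5  [5,6,7,8,9]=10
  size 6 → [1,2,5,7,8,9]=6  [2,5,6,7,8,9]=16  [3,4,6,7,8,9]=6  [4,5,6,7,8,9]=15
  size 7 → [0,1,2,5,7,8,9]=6  [1,2,5,6,7,8,9]=22  [2,4,5,6,7,8,9]=31  [3,4,5,6,7,8,9]=21
  size 8 → [0,1,2,5,6,7,8,9]=28  [1,2,4,5,6,7,8,9]=53  [2,3,4,5,6,7,8,9]=52
  first=0(b) contributes 105
  first=3(y) contributes 81
|[w]| = 186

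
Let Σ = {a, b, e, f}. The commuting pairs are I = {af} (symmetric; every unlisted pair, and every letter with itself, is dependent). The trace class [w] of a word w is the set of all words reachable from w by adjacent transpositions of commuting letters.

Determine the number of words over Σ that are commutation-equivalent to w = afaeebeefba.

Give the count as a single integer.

3

#0=a has no predecessor
#1=f has no predecessor
#2=a depends on [0:a]
#3=e depends on [1:f, 2:a]
#4=e depends on [3:e]
#5=b depends on [4:e]
#6=e depends on [5:b]
#7=e depends on [6:e]
#8=f depends on [7:e]
#9=b depends on [8:f]
#10=a depends on [9:b]
sources: [0:a, 1:f]
N(rest) = Σ N(rest − s) over sources s of rest; N(one piece) = 1:
  size 1 → [10]=1
  size 2 → [9,10]=1
  size 3 → [8,9,10]=1
  size 4 → [7,8,9,10]=1
  size 5 → [6,7,8,9,10]=1
  size 6 → [5,6,7,8,9,10]=1
  size 7 → [4,5,6,7,8,9,10]=1
  size 8 → [3,4,5,6,7,8,9,10]=1
  size 9 → [1,3,4,5,6,7,8,9,10]=1  [2,3,4,5,6,7,8,9,10]=1
  first=0(a) contributes 2
  first=1(f) contributes 1
|[w]| = 3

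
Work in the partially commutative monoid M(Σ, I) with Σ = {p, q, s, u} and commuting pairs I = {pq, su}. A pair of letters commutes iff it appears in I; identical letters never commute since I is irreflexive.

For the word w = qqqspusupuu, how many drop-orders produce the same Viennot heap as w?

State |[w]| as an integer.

3

0(q) covers ∅
1(q) covers 0:q
2(q) covers 1:q
3(s) covers 2:q
4(p) covers 3:s
5(u) covers 4:p
6(s) covers 4:p
7(u) covers 5:u
8(p) covers 6:s, 7:u
9(u) covers 8:p
10(u) covers 9:u
floor of heap: 0:q
completions by unplaced set U, small U first (add the entries for U minus each lowest piece of U):
  |U|=1: {10}:1
  |U|=2: {9,10}:1
  |U|=3: {8,9,10}:1
  |U|=4: {6,8,9,10}:1  {7,8,9,10}:1
  |U|=5: {5,7,8,9,10}:1  {6,7,8,9,10}:2
  |U|=6: {5,6,7,8,9,10}:3
  |U|=7: {4,5,6,7,8,9,10}:3
  |U|=8: {3,4,5,6,7,8,9,10}:3
  |U|=9: {2,3,4,5,6,7,8,9,10}:3
  start at 0(q): 3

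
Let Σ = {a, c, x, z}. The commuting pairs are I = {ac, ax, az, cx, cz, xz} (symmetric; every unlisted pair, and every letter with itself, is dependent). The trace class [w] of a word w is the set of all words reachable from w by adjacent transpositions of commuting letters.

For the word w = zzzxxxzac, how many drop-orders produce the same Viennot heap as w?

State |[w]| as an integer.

drop 0:z onto floor
drop 1:z onto {0:z}
drop 2:z onto {1:z}
drop 3:x onto floor
drop 4:x onto {3:x}
drop 5:x onto {4:x}
drop 6:z onto {2:z}
drop 7:a onto floor
drop 8:c onto floor
ground layer = {0:z, 3:x, 7:a, 8:c}
drop-orders for the pieces not yet dropped (sum over which currently-grounded one goes next):
  1 to go: {5} 1  {6} 1  {7} 1  {8} 1
  2 to go: {2,6} 1  {4,5} 1  {5,6} 2  {5,7} 2  {5,8} 2  {6,7} 2  {6,8} 2  {7,8} 2
  3 to go: {1,2,6} 1  {2,5,6} 3  {2,6,7} 3  {2,6,8} 3  {3,4,5} 1  {4,5,6} 3  {4,5,7} 3  {4,5,8} 3  {5,6,7} 6  {5,6,8} 6  {5,7,8} 6  {6,7,8} 6
  4 to go: {0,1,2,6} 1  {1,2,5,6} 4  {1,2,6,7} 4  {1,2,6,8} 4  {2,4,5,6} 6  {2,5,6,7} 12  {2,5,6,8} 12  {2,6,7,8} 12  {3,4,5,6} 4  {3,4,5,7} 4  {3,4,5,8} 4  {4,5,6,7} 12  {4,5,6,8} 12  {4,5,7,8} 12  {5,6,7,8} 24
  5 to go: {0,1,2,5,6} 5  {0,1,2,6,7} 5  {0,1,2,6,8} 5  {1,2,4,5,6} 10  {1,2,5,6,7} 20  {1,2,5,6,8} 20  {1,2,6,7,8} 20  {2,3,4,5,6} 10  {2,4,5,6,7} 30  {2,4,5,6,8} 30  {2,5,6,7,8} 60  {3,4,5,6,7} 20  {3,4,5,6,8} 20  {3,4,5,7,8} 20  {4,5,6,7,8} 60
  6 to go: {0,1,2,4,5,6} 15  {0,1,2,5,6,7} 30  {0,1,2,5,6,8} 30  {0,1,2,6,7,8} 30  {1,2,3,4,5,6} 20  {1,2,4,5,6,7} 60  {1,2,4,5,6,8} 60  {1,2,5,6,7,8} 120  {2,3,4,5,6,7} 60  {2,3,4,5,6,8} 60  {2,4,5,6,7,8} 180  {3,4,5,6,7,8} 120
  7 to go: {0,1,2,3,4,5,6} 35  {0,1,2,4,5,6,7} 105  {0,1,2,4,5,6,8} 105  {0,1,2,5,6,7,8} 210  {1,2,3,4,5,6,7} 140  {1,2,3,4,5,6,8} 140  {1,2,4,5,6,7,8} 420  {2,3,4,5,6,7,8} 420
  if 0:z drops first: 1120 orders
  if 3:x drops first: 840 orders
  if 7:a drops first: 280 orders
  if 8:c drops first: 280 orders
heap linearizations: 2520

2520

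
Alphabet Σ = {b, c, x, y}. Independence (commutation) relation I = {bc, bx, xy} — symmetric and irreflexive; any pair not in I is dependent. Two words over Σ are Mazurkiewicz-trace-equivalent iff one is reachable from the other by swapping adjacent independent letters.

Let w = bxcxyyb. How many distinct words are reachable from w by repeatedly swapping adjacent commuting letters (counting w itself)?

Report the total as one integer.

drop 0:b onto floor
drop 1:x onto floor
drop 2:c onto {1:x}
drop 3:x onto {2:c}
drop 4:y onto {0:b, 2:c}
drop 5:y onto {4:y}
drop 6:b onto {5:y}
ground layer = {0:b, 1:x}
drop-orders for the pieces not yet dropped (sum over which currently-grounded one goes next):
  1 to go: {3} 1  {6} 1
  2 to go: {3,6} 2  {5,6} 1
  3 to go: {3,5,6} 3  {4,5,6} 1
  4 to go: {0,4,5,6} 1  {3,4,5,6} 4
  5 to go: {0,3,4,5,6} 5  {2,3,4,5,6} 4
  if 0:b drops first: 4 orders
  if 1:x drops first: 9 orders
heap linearizations: 13

13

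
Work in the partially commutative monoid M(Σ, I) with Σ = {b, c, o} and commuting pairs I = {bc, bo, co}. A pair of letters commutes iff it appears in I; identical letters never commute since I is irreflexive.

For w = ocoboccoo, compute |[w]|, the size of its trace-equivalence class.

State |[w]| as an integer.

504

drop 0:o onto floor
drop 1:c onto floor
drop 2:o onto {0:o}
drop 3:b onto floor
drop 4:o onto {2:o}
drop 5:c onto {1:c}
drop 6:c onto {5:c}
drop 7:o onto {4:o}
drop 8:o onto {7:o}
ground layer = {0:o, 1:c, 3:b}
drop-orders for the pieces not yet dropped (sum over which currently-grounded one goes next):
  1 to go: {3} 1  {6} 1  {8} 1
  2 to go: {3,6} 2  {3,8} 2  {5,6} 1  {6,8} 2  {7,8} 1
  3 to go: {1,5,6} 1  {3,5,6} 3  {3,6,8} 6  {3,7,8} 3  {4,7,8} 1  {5,6,8} 3  {6,7,8} 3
  4 to go: {1,3,5,6} 4  {1,5,6,8} 4  {2,4,7,8} 1  {3,4,7,8} 4  {3,5,6,8} 12  {3,6,7,8} 12  {4,6,7,8} 4  {5,6,7,8} 6
  5 to go: {0,2,4,7,8} 1  {1,3,5,6,8} 20  {1,5,6,7,8} 10  {2,3,4,7,8} 5  {2,4,6,7,8} 5  {3,4,6,7,8} 20  {3,5,6,7,8} 30  {4,5,6,7,8} 10
  6 to go: {0,2,3,4,7,8} 6  {0,2,4,6,7,8} 6  {1,3,5,6,7,8} 60  {1,4,5,6,7,8} 20  {2,3,4,6,7,8} 30  {2,4,5,6,7,8} 15  {3,4,5,6,7,8} 60
  7 to go: {0,2,3,4,6,7,8} 42  {0,2,4,5,6,7,8} 21  {1,2,4,5,6,7,8} 35  {1,3,4,5,6,7,8} 140  {2,3,4,5,6,7,8} 105
  if 0:o drops first: 280 orders
  if 1:c drops first: 168 orders
  if 3:b drops first: 56 orders
heap linearizations: 504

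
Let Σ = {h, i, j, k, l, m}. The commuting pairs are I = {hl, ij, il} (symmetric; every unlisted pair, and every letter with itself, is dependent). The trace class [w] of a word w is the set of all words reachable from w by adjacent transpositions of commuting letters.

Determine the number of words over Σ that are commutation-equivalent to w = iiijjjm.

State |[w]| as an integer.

drop 0:i onto floor
drop 1:i onto {0:i}
drop 2:i onto {1:i}
drop 3:j onto floor
drop 4:j onto {3:j}
drop 5:j onto {4:j}
drop 6:m onto {2:i, 5:j}
ground layer = {0:i, 3:j}
drop-orders for the pieces not yet dropped (sum over which currently-grounded one goes next):
  1 to go: {6} 1
  2 to go: {2,6} 1  {5,6} 1
  3 to go: {1,2,6} 1  {2,5,6} 2  {4,5,6} 1
  4 to go: {0,1,2,6} 1  {1,2,5,6} 3  {2,4,5,6} 3  {3,4,5,6} 1
  5 to go: {0,1,2,5,6} 4  {1,2,4,5,6} 6  {2,3,4,5,6} 4
  if 0:i drops first: 10 orders
  if 3:j drops first: 10 orders
heap linearizations: 20

20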